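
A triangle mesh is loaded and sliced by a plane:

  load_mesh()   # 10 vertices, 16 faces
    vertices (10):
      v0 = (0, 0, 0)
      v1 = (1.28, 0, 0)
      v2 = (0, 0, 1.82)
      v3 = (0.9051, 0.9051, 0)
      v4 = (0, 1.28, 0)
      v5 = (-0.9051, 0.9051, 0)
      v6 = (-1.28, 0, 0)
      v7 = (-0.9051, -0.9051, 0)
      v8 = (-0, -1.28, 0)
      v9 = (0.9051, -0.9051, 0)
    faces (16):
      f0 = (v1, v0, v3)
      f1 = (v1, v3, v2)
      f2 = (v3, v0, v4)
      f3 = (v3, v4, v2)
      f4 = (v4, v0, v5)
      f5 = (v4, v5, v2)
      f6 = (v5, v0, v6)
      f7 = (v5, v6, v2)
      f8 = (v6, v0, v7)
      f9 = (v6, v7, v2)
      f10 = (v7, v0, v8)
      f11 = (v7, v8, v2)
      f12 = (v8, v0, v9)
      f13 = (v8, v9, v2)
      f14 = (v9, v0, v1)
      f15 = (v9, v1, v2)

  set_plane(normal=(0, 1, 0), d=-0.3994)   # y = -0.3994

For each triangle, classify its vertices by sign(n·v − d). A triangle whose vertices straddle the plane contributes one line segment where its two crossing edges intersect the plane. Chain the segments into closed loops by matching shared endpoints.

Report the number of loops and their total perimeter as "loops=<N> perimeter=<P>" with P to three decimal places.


Straddling triangles (8 of 16):
  (v6,v0,v7) [++-] → (-0.3994, -0.3994, 0)–(-1.11457, -0.3994, 0)  len=0.7152
  (v6,v7,v2) [+-+] → (-1.11457, -0.3994, 0)–(-0.3994, -0.3994, 1.01688)  len=1.2432
  (v7,v0,v8) [-+-] → (-0.3994, -0.3994, 0)–(0, -0.3994, 0)  len=0.3994
  (v7,v8,v2) [--+] → (0, -0.3994, 1.2521)–(-0.3994, -0.3994, 1.01688)  len=0.4635
  (v8,v0,v9) [-+-] → (0, -0.3994, 0)–(0.3994, -0.3994, 0)  len=0.3994
  (v8,v9,v2) [--+] → (0.3994, -0.3994, 1.01688)–(0, -0.3994, 1.2521)  len=0.4635
  (v9,v0,v1) [-++] → (0.3994, -0.3994, 0)–(1.11457, -0.3994, 0)  len=0.7152
  (v9,v1,v2) [-++] → (1.11457, -0.3994, 0)–(0.3994, -0.3994, 1.01688)  len=1.2432

Chained into 1 loop(s):
  loop 1: 8 segments, perimeter = 5.6425
Total perimeter = 5.643

loops=1 perimeter=5.643


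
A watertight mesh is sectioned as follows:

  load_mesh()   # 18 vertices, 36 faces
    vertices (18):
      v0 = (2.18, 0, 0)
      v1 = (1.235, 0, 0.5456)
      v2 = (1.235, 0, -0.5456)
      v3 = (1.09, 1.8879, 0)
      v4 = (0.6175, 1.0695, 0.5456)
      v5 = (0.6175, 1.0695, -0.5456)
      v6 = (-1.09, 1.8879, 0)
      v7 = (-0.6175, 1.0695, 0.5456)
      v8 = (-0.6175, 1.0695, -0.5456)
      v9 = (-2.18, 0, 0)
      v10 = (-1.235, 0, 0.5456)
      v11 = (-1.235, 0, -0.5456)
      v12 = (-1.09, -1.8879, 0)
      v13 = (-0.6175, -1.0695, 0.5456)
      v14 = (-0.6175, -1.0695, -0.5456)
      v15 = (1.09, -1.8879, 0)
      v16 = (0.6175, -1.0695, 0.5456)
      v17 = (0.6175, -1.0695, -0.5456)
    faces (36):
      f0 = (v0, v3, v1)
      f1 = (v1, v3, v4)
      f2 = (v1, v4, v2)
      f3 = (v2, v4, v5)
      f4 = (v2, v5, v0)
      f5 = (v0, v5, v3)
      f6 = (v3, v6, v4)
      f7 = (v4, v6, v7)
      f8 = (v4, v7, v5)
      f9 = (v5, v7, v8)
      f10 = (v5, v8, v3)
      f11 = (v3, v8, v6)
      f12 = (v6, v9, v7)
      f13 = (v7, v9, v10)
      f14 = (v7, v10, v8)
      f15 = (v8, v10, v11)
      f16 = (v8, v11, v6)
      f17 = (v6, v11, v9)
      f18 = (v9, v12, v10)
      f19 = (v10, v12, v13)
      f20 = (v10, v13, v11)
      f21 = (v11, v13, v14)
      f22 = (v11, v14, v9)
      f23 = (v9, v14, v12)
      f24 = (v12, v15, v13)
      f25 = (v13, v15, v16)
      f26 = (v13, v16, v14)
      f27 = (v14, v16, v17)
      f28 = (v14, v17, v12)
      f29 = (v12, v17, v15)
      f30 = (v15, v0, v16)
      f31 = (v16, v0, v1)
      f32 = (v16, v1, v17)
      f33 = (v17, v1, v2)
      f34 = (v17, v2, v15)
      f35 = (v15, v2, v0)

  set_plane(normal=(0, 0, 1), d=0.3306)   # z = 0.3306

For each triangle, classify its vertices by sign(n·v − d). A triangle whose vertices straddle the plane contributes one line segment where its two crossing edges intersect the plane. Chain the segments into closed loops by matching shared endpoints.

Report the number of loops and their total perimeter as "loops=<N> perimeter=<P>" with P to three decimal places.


loops=2 perimeter=17.054

Straddling triangles (24 of 36):
  (v0,v3,v1) [--+] → (1.17786, 0.743949, 0.3306)–(1.60739, 0, 0.3306)  len=0.8590
  (v1,v3,v4) [+-+] → (1.17786, 0.743949, 0.3306)–(0.803694, 1.392, 0.3306)  len=0.7483
  (v1,v4,v2) [++-] → (0.739167, 0.858776, 0.3306)–(1.235, 0, 0.3306)  len=0.9916
  (v2,v4,v5) [-+-] → (0.739167, 0.858776, 0.3306)–(0.6175, 1.0695, 0.3306)  len=0.2433
  (v3,v6,v4) [--+] → (-0.0553602, 1.392, 0.3306)–(0.803694, 1.392, 0.3306)  len=0.8591
  (v4,v6,v7) [+-+] → (-0.0553602, 1.392, 0.3306)–(-0.803694, 1.392, 0.3306)  len=0.7483
  (v4,v7,v5) [++-] → (-0.374167, 1.0695, 0.3306)–(0.6175, 1.0695, 0.3306)  len=0.9917
  (v5,v7,v8) [-+-] → (-0.374167, 1.0695, 0.3306)–(-0.6175, 1.0695, 0.3306)  len=0.2433
  (v6,v9,v7) [--+] → (-1.23322, 0.648051, 0.3306)–(-0.803694, 1.392, 0.3306)  len=0.8590
  (v7,v9,v10) [+-+] → (-1.23322, 0.648051, 0.3306)–(-1.60739, 0, 0.3306)  len=0.7483
  (v7,v10,v8) [++-] → (-1.11333, 0.210724, 0.3306)–(-0.6175, 1.0695, 0.3306)  len=0.9916
  (v8,v10,v11) [-+-] → (-1.11333, 0.210724, 0.3306)–(-1.235, 0, 0.3306)  len=0.2433
  (v9,v12,v10) [--+] → (-1.17786, -0.743949, 0.3306)–(-1.60739, 0, 0.3306)  len=0.8590
  (v10,v12,v13) [+-+] → (-1.17786, -0.743949, 0.3306)–(-0.803694, -1.392, 0.3306)  len=0.7483
  (v10,v13,v11) [++-] → (-0.739167, -0.858776, 0.3306)–(-1.235, 0, 0.3306)  len=0.9916
  (v11,v13,v14) [-+-] → (-0.739167, -0.858776, 0.3306)–(-0.6175, -1.0695, 0.3306)  len=0.2433
  (v12,v15,v13) [--+] → (0.0553602, -1.392, 0.3306)–(-0.803694, -1.392, 0.3306)  len=0.8591
  (v13,v15,v16) [+-+] → (0.0553602, -1.392, 0.3306)–(0.803694, -1.392, 0.3306)  len=0.7483
  (v13,v16,v14) [++-] → (0.374167, -1.0695, 0.3306)–(-0.6175, -1.0695, 0.3306)  len=0.9917
  (v14,v16,v17) [-+-] → (0.374167, -1.0695, 0.3306)–(0.6175, -1.0695, 0.3306)  len=0.2433
  (v15,v0,v16) [--+] → (1.23322, -0.648051, 0.3306)–(0.803694, -1.392, 0.3306)  len=0.8590
  (v16,v0,v1) [+-+] → (1.23322, -0.648051, 0.3306)–(1.60739, 0, 0.3306)  len=0.7483
  (v16,v1,v17) [++-] → (1.11333, -0.210724, 0.3306)–(0.6175, -1.0695, 0.3306)  len=0.9916
  (v17,v1,v2) [-+-] → (1.11333, -0.210724, 0.3306)–(1.235, 0, 0.3306)  len=0.2433

Chained into 2 loop(s):
  loop 1: 12 segments, perimeter = 9.6442
  loop 2: 12 segments, perimeter = 7.4099
Total perimeter = 17.054


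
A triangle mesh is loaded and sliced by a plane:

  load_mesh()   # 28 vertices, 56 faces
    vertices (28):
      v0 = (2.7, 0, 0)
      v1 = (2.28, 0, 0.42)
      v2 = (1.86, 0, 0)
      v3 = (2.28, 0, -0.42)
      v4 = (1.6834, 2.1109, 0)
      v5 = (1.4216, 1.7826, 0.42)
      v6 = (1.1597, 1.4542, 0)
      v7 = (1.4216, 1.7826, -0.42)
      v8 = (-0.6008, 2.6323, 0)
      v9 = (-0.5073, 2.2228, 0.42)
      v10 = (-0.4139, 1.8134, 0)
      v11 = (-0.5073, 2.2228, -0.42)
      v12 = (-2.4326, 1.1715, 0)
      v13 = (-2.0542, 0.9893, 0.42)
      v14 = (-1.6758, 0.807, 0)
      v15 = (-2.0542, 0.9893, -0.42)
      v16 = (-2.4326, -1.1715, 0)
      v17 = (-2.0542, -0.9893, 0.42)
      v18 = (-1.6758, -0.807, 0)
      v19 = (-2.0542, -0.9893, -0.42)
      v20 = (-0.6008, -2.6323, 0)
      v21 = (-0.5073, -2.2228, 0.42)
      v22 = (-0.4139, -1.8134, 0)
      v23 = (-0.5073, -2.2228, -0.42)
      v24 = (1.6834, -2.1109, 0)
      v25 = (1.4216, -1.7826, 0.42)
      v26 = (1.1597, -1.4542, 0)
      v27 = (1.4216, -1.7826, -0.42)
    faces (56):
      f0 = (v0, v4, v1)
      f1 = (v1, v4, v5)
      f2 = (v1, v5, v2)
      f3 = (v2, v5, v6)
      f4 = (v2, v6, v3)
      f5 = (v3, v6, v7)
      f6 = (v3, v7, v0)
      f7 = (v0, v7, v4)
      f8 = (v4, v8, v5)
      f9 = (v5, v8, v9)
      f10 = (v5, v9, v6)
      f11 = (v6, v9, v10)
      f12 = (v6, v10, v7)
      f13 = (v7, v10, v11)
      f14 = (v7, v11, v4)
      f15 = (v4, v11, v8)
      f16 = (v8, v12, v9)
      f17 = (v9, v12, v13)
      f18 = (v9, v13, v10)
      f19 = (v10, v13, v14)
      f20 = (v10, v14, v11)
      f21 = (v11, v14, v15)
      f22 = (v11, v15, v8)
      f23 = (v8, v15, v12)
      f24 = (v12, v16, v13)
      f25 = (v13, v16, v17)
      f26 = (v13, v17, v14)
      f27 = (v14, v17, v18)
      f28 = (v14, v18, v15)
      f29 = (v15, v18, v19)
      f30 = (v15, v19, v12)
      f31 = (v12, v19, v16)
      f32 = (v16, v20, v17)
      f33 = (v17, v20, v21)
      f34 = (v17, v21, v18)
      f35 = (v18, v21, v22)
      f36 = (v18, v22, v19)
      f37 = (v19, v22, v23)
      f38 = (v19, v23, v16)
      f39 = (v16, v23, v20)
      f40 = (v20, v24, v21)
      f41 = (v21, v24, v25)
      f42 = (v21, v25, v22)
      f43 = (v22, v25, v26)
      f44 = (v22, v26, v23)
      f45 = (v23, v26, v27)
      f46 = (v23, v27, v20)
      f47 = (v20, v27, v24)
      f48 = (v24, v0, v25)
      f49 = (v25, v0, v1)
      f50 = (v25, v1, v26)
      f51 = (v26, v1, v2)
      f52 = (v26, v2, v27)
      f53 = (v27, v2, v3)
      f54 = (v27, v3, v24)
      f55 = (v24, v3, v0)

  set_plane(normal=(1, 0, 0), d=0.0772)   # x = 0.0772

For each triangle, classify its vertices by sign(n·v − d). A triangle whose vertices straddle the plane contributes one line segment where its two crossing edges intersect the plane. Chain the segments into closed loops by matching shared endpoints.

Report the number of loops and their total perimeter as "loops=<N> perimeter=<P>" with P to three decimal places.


loops=2 perimeter=4.575

Straddling triangles (16 of 56):
  (v4,v8,v5) [+-+] → (0.0772, 2.47754, 0)–(0.0772, 2.34744, 0.140803)  len=0.1917
  (v5,v8,v9) [+--] → (0.0772, 2.34744, 0.140803)–(0.0772, 2.08941, 0.42)  len=0.3802
  (v5,v9,v6) [+-+] → (0.0772, 2.08941, 0.42)–(0.0772, 1.95331, 0.272735)  len=0.2005
  (v6,v9,v10) [+--] → (0.0772, 1.95331, 0.272735)–(0.0772, 1.7013, 0)  len=0.3713
  (v6,v10,v7) [+-+] → (0.0772, 1.7013, 0)–(0.0772, 1.80516, -0.112374)  len=0.1530
  (v7,v10,v11) [+--] → (0.0772, 1.80516, -0.112374)–(0.0772, 2.08941, -0.42)  len=0.4188
  (v7,v11,v4) [+-+] → (0.0772, 2.08941, -0.42)–(0.0772, 2.19294, -0.30794)  len=0.1526
  (v4,v11,v8) [+--] → (0.0772, 2.19294, -0.30794)–(0.0772, 2.47754, 0)  len=0.4193
  (v20,v24,v21) [-+-] → (0.0772, -2.47754, 0)–(0.0772, -2.19294, 0.30794)  len=0.4193
  (v21,v24,v25) [-++] → (0.0772, -2.19294, 0.30794)–(0.0772, -2.08941, 0.42)  len=0.1526
  (v21,v25,v22) [-+-] → (0.0772, -2.08941, 0.42)–(0.0772, -1.80516, 0.112374)  len=0.4188
  (v22,v25,v26) [-++] → (0.0772, -1.80516, 0.112374)–(0.0772, -1.7013, 0)  len=0.1530
  (v22,v26,v23) [-+-] → (0.0772, -1.7013, 0)–(0.0772, -1.95331, -0.272735)  len=0.3713
  (v23,v26,v27) [-++] → (0.0772, -1.95331, -0.272735)–(0.0772, -2.08941, -0.42)  len=0.2005
  (v23,v27,v20) [-+-] → (0.0772, -2.08941, -0.42)–(0.0772, -2.34744, -0.140803)  len=0.3802
  (v20,v27,v24) [-++] → (0.0772, -2.34744, -0.140803)–(0.0772, -2.47754, 0)  len=0.1917

Chained into 2 loop(s):
  loop 1: 8 segments, perimeter = 2.2875
  loop 2: 8 segments, perimeter = 2.2875
Total perimeter = 4.575


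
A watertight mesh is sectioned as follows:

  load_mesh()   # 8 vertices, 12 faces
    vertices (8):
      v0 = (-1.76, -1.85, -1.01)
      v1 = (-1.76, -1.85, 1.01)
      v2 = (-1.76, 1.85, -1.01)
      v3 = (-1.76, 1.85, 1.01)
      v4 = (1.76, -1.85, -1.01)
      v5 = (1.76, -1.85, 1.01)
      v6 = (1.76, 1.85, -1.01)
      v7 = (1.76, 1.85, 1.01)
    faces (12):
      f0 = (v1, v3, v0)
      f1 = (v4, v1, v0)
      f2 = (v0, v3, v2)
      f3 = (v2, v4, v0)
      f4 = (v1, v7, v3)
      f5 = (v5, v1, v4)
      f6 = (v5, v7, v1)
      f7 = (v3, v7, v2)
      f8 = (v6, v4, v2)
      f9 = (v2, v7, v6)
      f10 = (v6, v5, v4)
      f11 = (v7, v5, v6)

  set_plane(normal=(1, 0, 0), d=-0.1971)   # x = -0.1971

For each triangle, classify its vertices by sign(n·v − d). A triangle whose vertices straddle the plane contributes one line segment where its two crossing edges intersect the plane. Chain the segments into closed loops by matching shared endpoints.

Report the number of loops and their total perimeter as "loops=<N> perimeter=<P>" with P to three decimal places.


Straddling triangles (8 of 12):
  (v4,v1,v0) [+--] → (-0.1971, -1.85, 0.113109)–(-0.1971, -1.85, -1.01)  len=1.1231
  (v2,v4,v0) [-+-] → (-0.1971, 0.207179, -1.01)–(-0.1971, -1.85, -1.01)  len=2.0572
  (v1,v7,v3) [-+-] → (-0.1971, -0.207179, 1.01)–(-0.1971, 1.85, 1.01)  len=2.0572
  (v5,v1,v4) [+-+] → (-0.1971, -1.85, 1.01)–(-0.1971, -1.85, 0.113109)  len=0.8969
  (v5,v7,v1) [++-] → (-0.1971, -0.207179, 1.01)–(-0.1971, -1.85, 1.01)  len=1.6428
  (v3,v7,v2) [-+-] → (-0.1971, 1.85, 1.01)–(-0.1971, 1.85, -0.113109)  len=1.1231
  (v6,v4,v2) [++-] → (-0.1971, 0.207179, -1.01)–(-0.1971, 1.85, -1.01)  len=1.6428
  (v2,v7,v6) [-++] → (-0.1971, 1.85, -0.113109)–(-0.1971, 1.85, -1.01)  len=0.8969

Chained into 1 loop(s):
  loop 1: 8 segments, perimeter = 11.4400
Total perimeter = 11.440

loops=1 perimeter=11.440


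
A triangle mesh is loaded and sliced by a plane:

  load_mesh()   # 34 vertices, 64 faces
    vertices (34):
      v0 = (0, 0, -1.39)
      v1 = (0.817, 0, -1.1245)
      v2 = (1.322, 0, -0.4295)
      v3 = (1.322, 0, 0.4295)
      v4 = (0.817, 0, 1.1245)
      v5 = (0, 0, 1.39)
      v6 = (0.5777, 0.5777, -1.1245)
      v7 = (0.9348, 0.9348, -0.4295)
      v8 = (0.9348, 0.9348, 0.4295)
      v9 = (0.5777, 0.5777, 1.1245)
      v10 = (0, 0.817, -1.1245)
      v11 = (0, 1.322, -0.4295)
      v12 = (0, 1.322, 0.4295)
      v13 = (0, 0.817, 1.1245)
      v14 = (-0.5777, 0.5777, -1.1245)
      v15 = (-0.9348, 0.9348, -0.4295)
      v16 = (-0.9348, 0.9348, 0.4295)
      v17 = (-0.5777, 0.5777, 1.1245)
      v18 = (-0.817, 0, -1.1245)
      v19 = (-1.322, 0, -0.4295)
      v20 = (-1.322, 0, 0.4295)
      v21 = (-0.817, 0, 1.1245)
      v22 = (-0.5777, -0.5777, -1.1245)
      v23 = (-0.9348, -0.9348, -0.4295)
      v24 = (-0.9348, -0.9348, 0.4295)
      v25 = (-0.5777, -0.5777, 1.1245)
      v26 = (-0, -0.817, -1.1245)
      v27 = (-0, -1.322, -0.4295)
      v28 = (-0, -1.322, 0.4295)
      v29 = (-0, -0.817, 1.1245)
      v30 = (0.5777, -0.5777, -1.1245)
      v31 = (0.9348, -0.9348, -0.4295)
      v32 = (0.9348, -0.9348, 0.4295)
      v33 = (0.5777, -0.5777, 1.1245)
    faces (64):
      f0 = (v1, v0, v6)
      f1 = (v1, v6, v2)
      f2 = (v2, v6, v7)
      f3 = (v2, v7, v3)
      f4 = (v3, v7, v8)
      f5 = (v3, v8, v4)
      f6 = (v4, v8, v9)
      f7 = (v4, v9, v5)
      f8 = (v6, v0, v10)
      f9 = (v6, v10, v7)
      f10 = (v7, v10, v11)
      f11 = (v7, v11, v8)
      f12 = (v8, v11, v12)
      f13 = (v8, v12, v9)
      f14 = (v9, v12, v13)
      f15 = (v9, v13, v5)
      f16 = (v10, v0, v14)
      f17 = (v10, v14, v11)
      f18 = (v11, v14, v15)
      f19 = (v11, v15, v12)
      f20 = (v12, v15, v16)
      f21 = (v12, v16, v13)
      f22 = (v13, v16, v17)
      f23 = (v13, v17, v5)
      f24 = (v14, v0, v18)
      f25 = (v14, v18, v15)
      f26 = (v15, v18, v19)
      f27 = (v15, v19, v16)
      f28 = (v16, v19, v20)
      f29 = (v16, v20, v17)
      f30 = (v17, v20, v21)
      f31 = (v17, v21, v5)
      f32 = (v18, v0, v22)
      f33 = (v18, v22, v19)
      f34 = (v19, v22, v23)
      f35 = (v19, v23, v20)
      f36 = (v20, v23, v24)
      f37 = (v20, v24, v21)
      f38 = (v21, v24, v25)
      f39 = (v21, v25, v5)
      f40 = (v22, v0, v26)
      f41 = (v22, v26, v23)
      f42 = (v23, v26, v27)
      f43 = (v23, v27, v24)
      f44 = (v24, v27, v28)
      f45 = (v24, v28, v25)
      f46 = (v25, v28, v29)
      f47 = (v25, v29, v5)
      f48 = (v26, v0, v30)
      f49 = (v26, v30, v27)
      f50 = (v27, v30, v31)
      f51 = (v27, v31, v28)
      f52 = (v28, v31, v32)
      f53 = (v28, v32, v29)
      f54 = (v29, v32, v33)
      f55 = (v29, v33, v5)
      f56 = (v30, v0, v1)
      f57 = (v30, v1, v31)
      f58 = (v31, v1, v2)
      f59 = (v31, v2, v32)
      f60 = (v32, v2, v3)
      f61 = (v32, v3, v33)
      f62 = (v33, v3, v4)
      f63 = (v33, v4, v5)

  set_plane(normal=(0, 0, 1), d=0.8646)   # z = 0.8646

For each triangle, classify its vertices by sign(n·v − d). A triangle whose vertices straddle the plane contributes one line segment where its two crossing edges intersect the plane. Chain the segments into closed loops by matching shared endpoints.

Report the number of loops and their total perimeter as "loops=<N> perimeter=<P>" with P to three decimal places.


loops=1 perimeter=6.159

Straddling triangles (16 of 64):
  (v3,v8,v4) [--+] → (0.861052, 0.349575, 0.8646)–(1.00585, 0, 0.8646)  len=0.3784
  (v4,v8,v9) [+-+] → (0.861052, 0.349575, 0.8646)–(0.71124, 0.71124, 0.8646)  len=0.3915
  (v8,v12,v9) [--+] → (0.361665, 0.856036, 0.8646)–(0.71124, 0.71124, 0.8646)  len=0.3784
  (v9,v12,v13) [+-+] → (0.361665, 0.856036, 0.8646)–(0, 1.00585, 0.8646)  len=0.3915
  (v12,v16,v13) [--+] → (-0.349575, 0.861052, 0.8646)–(0, 1.00585, 0.8646)  len=0.3784
  (v13,v16,v17) [+-+] → (-0.349575, 0.861052, 0.8646)–(-0.71124, 0.71124, 0.8646)  len=0.3915
  (v16,v20,v17) [--+] → (-0.856036, 0.361665, 0.8646)–(-0.71124, 0.71124, 0.8646)  len=0.3784
  (v17,v20,v21) [+-+] → (-0.856036, 0.361665, 0.8646)–(-1.00585, 0, 0.8646)  len=0.3915
  (v20,v24,v21) [--+] → (-0.861052, -0.349575, 0.8646)–(-1.00585, 0, 0.8646)  len=0.3784
  (v21,v24,v25) [+-+] → (-0.861052, -0.349575, 0.8646)–(-0.71124, -0.71124, 0.8646)  len=0.3915
  (v24,v28,v25) [--+] → (-0.361665, -0.856036, 0.8646)–(-0.71124, -0.71124, 0.8646)  len=0.3784
  (v25,v28,v29) [+-+] → (-0.361665, -0.856036, 0.8646)–(0, -1.00585, 0.8646)  len=0.3915
  (v28,v32,v29) [--+] → (0.349575, -0.861052, 0.8646)–(0, -1.00585, 0.8646)  len=0.3784
  (v29,v32,v33) [+-+] → (0.349575, -0.861052, 0.8646)–(0.71124, -0.71124, 0.8646)  len=0.3915
  (v32,v3,v33) [--+] → (0.856036, -0.361665, 0.8646)–(0.71124, -0.71124, 0.8646)  len=0.3784
  (v33,v3,v4) [+-+] → (0.856036, -0.361665, 0.8646)–(1.00585, 0, 0.8646)  len=0.3915

Chained into 1 loop(s):
  loop 1: 16 segments, perimeter = 6.1587
Total perimeter = 6.159


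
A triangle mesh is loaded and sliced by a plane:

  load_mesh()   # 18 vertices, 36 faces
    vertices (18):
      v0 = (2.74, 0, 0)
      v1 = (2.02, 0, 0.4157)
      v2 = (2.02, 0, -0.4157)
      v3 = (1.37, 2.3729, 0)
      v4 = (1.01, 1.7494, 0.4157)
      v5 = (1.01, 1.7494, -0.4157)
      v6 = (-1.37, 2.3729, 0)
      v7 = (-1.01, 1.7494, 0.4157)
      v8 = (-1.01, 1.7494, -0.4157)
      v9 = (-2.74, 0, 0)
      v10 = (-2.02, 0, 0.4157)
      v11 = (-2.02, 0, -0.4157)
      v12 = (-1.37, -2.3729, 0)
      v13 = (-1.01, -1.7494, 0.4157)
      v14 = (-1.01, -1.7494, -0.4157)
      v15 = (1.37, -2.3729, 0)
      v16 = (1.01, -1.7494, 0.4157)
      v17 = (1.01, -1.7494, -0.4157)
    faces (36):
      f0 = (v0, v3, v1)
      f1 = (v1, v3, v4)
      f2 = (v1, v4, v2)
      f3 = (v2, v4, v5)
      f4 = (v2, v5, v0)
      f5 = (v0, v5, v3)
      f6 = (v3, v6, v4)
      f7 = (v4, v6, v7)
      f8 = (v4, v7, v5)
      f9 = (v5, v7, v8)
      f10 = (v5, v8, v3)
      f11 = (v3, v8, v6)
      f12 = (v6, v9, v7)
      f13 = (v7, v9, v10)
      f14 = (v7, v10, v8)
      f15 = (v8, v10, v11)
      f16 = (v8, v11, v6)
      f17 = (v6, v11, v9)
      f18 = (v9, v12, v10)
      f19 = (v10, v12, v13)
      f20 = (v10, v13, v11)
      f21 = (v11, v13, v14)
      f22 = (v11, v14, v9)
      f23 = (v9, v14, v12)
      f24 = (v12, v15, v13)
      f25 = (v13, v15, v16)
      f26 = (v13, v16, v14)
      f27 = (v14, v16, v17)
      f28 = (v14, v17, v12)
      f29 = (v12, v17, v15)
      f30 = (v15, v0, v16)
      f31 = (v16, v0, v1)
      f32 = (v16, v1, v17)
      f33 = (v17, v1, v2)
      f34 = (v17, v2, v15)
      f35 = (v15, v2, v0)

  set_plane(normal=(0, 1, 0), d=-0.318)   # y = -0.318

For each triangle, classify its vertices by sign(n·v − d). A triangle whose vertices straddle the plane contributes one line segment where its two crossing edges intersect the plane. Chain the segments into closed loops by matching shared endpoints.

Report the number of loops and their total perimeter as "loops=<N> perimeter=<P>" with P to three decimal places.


loops=2 perimeter=4.988

Straddling triangles (12 of 36):
  (v9,v12,v10) [+-+] → (-2.5564, -0.318, 0)–(-1.93289, -0.318, 0.359991)  len=0.7200
  (v10,v12,v13) [+--] → (-1.93289, -0.318, 0.359991)–(-1.83641, -0.318, 0.4157)  len=0.1114
  (v10,v13,v11) [+-+] → (-1.83641, -0.318, 0.4157)–(-1.83641, -0.318, -0.264571)  len=0.6803
  (v11,v13,v14) [+--] → (-1.83641, -0.318, -0.264571)–(-1.83641, -0.318, -0.4157)  len=0.1511
  (v11,v14,v9) [+-+] → (-1.83641, -0.318, -0.4157)–(-2.42553, -0.318, -0.0755645)  len=0.6803
  (v9,v14,v12) [+--] → (-2.42553, -0.318, -0.0755645)–(-2.5564, -0.318, 0)  len=0.1511
  (v15,v0,v16) [-+-] → (2.5564, -0.318, 0)–(2.42553, -0.318, 0.0755645)  len=0.1511
  (v16,v0,v1) [-++] → (2.42553, -0.318, 0.0755645)–(1.83641, -0.318, 0.4157)  len=0.6803
  (v16,v1,v17) [-+-] → (1.83641, -0.318, 0.4157)–(1.83641, -0.318, 0.264571)  len=0.1511
  (v17,v1,v2) [-++] → (1.83641, -0.318, 0.264571)–(1.83641, -0.318, -0.4157)  len=0.6803
  (v17,v2,v15) [-+-] → (1.83641, -0.318, -0.4157)–(1.93289, -0.318, -0.359991)  len=0.1114
  (v15,v2,v0) [-++] → (1.93289, -0.318, -0.359991)–(2.5564, -0.318, 0)  len=0.7200

Chained into 2 loop(s):
  loop 1: 6 segments, perimeter = 2.4942
  loop 2: 6 segments, perimeter = 2.4942
Total perimeter = 4.988


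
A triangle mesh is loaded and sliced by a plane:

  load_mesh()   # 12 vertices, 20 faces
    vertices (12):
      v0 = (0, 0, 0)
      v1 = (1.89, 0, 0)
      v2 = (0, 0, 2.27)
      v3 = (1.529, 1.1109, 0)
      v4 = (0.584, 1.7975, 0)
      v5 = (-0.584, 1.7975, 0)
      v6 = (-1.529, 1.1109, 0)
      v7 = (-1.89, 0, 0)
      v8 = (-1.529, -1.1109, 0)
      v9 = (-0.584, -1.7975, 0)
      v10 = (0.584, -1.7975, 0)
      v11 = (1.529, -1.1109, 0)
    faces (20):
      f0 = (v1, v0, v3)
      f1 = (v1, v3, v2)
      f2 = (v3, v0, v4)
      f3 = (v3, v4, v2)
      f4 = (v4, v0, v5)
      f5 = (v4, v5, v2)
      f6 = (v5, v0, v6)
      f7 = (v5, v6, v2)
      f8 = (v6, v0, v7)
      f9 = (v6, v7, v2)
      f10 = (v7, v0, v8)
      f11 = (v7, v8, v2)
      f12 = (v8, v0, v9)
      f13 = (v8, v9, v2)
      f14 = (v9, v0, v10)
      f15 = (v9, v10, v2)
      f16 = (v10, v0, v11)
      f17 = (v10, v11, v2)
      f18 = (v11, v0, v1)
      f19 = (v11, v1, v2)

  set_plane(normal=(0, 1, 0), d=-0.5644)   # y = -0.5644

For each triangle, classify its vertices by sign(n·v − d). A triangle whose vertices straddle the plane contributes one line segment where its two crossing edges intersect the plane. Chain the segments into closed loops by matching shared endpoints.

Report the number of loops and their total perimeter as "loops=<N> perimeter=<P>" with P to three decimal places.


loops=1 perimeter=8.164

Straddling triangles (10 of 20):
  (v7,v0,v8) [++-] → (-0.776818, -0.5644, 0)–(-1.70659, -0.5644, 0)  len=0.9298
  (v7,v8,v2) [+-+] → (-1.70659, -0.5644, 0)–(-0.776818, -0.5644, 1.11671)  len=1.4531
  (v8,v0,v9) [-+-] → (-0.776818, -0.5644, 0)–(-0.183371, -0.5644, 0)  len=0.5934
  (v8,v9,v2) [--+] → (-0.183371, -0.5644, 1.55724)–(-0.776818, -0.5644, 1.11671)  len=0.7391
  (v9,v0,v10) [-+-] → (-0.183371, -0.5644, 0)–(0.183371, -0.5644, 0)  len=0.3667
  (v9,v10,v2) [--+] → (0.183371, -0.5644, 1.55724)–(-0.183371, -0.5644, 1.55724)  len=0.3667
  (v10,v0,v11) [-+-] → (0.183371, -0.5644, 0)–(0.776818, -0.5644, 0)  len=0.5934
  (v10,v11,v2) [--+] → (0.776818, -0.5644, 1.11671)–(0.183371, -0.5644, 1.55724)  len=0.7391
  (v11,v0,v1) [-++] → (0.776818, -0.5644, 0)–(1.70659, -0.5644, 0)  len=0.9298
  (v11,v1,v2) [-++] → (1.70659, -0.5644, 0)–(0.776818, -0.5644, 1.11671)  len=1.4531

Chained into 1 loop(s):
  loop 1: 10 segments, perimeter = 8.1643
Total perimeter = 8.164


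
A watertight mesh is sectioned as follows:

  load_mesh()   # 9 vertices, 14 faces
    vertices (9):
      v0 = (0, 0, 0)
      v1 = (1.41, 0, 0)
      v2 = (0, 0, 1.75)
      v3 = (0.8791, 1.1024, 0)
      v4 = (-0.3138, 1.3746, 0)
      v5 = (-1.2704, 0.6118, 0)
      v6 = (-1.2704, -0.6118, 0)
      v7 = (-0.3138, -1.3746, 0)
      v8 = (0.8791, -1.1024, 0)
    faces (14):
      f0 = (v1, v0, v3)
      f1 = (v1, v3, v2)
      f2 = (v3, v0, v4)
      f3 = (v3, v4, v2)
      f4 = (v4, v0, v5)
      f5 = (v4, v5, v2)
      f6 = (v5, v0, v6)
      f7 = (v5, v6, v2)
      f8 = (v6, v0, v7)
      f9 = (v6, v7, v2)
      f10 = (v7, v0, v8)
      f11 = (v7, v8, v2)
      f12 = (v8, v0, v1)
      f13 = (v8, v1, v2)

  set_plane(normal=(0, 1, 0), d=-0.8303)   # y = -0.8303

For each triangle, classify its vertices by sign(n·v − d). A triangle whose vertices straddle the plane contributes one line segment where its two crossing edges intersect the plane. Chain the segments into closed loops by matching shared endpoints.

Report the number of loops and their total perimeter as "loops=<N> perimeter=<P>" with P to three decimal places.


Straddling triangles (6 of 14):
  (v6,v0,v7) [++-] → (-0.189545, -0.8303, 0)–(-0.996387, -0.8303, 0)  len=0.8068
  (v6,v7,v2) [+-+] → (-0.996387, -0.8303, 0)–(-0.189545, -0.8303, 0.692947)  len=1.0636
  (v7,v0,v8) [-+-] → (-0.189545, -0.8303, 0)–(0.662116, -0.8303, 0)  len=0.8517
  (v7,v8,v2) [--+] → (0.662116, -0.8303, 0.431944)–(-0.189545, -0.8303, 0.692947)  len=0.8908
  (v8,v0,v1) [-++] → (0.662116, -0.8303, 0)–(1.01014, -0.8303, 0)  len=0.3480
  (v8,v1,v2) [-++] → (1.01014, -0.8303, 0)–(0.662116, -0.8303, 0.431944)  len=0.5547

Chained into 1 loop(s):
  loop 1: 6 segments, perimeter = 4.5156
Total perimeter = 4.516

loops=1 perimeter=4.516


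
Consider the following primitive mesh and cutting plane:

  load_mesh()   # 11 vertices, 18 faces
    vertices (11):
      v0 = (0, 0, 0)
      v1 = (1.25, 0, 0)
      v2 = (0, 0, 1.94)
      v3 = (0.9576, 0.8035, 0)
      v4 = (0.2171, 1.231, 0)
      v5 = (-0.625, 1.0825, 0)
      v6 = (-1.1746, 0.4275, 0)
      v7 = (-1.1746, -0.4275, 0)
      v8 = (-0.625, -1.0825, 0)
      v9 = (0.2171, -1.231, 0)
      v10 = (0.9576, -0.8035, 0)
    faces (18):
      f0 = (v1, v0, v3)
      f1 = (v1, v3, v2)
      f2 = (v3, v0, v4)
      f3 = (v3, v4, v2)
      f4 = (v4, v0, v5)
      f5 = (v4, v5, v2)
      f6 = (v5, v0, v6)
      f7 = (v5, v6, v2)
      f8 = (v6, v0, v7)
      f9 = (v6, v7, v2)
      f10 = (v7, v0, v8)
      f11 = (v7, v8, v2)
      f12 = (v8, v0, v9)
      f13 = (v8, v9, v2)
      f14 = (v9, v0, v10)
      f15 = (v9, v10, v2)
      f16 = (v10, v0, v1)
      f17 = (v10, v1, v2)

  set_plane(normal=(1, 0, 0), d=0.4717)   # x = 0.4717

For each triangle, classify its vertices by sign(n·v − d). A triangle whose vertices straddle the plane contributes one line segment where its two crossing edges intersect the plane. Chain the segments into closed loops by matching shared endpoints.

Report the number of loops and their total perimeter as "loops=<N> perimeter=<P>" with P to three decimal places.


loops=1 perimeter=5.479

Straddling triangles (8 of 18):
  (v1,v0,v3) [+-+] → (0.4717, 0, 0)–(0.4717, 0.395793, 0)  len=0.3958
  (v1,v3,v2) [++-] → (0.4717, 0.395793, 0.984384)–(0.4717, 0, 1.20792)  len=0.4546
  (v3,v0,v4) [+--] → (0.4717, 0.395793, 0)–(0.4717, 1.08402, 0)  len=0.6882
  (v3,v4,v2) [+--] → (0.4717, 1.08402, 0)–(0.4717, 0.395793, 0.984384)  len=1.2011
  (v9,v0,v10) [--+] → (0.4717, -0.395793, 0)–(0.4717, -1.08402, 0)  len=0.6882
  (v9,v10,v2) [-+-] → (0.4717, -1.08402, 0)–(0.4717, -0.395793, 0.984384)  len=1.2011
  (v10,v0,v1) [+-+] → (0.4717, -0.395793, 0)–(0.4717, 0, 0)  len=0.3958
  (v10,v1,v2) [++-] → (0.4717, 0, 1.20792)–(0.4717, -0.395793, 0.984384)  len=0.4546

Chained into 1 loop(s):
  loop 1: 8 segments, perimeter = 5.4794
Total perimeter = 5.479


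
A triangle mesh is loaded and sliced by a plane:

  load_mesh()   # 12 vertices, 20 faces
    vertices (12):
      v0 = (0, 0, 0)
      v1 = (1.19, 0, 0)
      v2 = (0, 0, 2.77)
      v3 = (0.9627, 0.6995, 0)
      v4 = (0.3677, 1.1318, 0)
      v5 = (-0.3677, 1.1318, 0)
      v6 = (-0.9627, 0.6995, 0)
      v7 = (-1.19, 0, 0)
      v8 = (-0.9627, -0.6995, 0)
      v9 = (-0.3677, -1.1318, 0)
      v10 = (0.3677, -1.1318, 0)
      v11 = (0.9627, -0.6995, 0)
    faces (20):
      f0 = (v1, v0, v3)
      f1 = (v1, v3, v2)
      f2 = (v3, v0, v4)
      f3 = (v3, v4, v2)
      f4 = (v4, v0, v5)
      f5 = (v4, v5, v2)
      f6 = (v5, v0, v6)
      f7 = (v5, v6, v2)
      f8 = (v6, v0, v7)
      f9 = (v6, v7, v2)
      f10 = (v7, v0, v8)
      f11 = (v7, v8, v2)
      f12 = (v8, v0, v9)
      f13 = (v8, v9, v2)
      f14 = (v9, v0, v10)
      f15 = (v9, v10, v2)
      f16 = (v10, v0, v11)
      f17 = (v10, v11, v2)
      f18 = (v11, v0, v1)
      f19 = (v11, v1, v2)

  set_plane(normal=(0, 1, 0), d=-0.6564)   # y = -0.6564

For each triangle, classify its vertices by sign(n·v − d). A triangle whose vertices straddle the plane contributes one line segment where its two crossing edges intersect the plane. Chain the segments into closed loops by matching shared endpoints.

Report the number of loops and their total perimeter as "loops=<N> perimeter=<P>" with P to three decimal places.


loops=1 perimeter=5.170

Straddling triangles (10 of 20):
  (v7,v0,v8) [++-] → (-0.903383, -0.6564, 0)–(-0.976705, -0.6564, 0)  len=0.0733
  (v7,v8,v2) [+-+] → (-0.976705, -0.6564, 0)–(-0.903383, -0.6564, 0.170675)  len=0.1858
  (v8,v0,v9) [-+-] → (-0.903383, -0.6564, 0)–(-0.213252, -0.6564, 0)  len=0.6901
  (v8,v9,v2) [--+] → (-0.213252, -0.6564, 1.16351)–(-0.903383, -0.6564, 0.170675)  len=1.2091
  (v9,v0,v10) [-+-] → (-0.213252, -0.6564, 0)–(0.213252, -0.6564, 0)  len=0.4265
  (v9,v10,v2) [--+] → (0.213252, -0.6564, 1.16351)–(-0.213252, -0.6564, 1.16351)  len=0.4265
  (v10,v0,v11) [-+-] → (0.213252, -0.6564, 0)–(0.903383, -0.6564, 0)  len=0.6901
  (v10,v11,v2) [--+] → (0.903383, -0.6564, 0.170675)–(0.213252, -0.6564, 1.16351)  len=1.2091
  (v11,v0,v1) [-++] → (0.903383, -0.6564, 0)–(0.976705, -0.6564, 0)  len=0.0733
  (v11,v1,v2) [-++] → (0.976705, -0.6564, 0)–(0.903383, -0.6564, 0.170675)  len=0.1858

Chained into 1 loop(s):
  loop 1: 10 segments, perimeter = 5.1697
Total perimeter = 5.170


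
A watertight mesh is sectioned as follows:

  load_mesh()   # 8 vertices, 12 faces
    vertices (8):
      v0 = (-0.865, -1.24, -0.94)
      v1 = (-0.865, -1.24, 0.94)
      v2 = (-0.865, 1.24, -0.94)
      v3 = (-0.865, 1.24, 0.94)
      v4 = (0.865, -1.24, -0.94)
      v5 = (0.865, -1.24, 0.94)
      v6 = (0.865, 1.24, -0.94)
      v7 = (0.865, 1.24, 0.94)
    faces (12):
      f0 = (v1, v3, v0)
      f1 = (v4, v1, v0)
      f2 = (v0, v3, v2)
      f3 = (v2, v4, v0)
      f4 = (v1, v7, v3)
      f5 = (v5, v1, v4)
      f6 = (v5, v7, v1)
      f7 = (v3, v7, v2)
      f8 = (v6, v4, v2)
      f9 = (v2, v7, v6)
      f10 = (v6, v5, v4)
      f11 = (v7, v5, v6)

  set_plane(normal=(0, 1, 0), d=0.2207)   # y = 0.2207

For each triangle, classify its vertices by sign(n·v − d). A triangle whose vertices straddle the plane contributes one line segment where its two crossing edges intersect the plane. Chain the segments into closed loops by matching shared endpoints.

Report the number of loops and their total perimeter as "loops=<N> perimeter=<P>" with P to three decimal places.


loops=1 perimeter=7.220

Straddling triangles (8 of 12):
  (v1,v3,v0) [-+-] → (-0.865, 0.2207, 0.94)–(-0.865, 0.2207, 0.167305)  len=0.7727
  (v0,v3,v2) [-++] → (-0.865, 0.2207, 0.167305)–(-0.865, 0.2207, -0.94)  len=1.1073
  (v2,v4,v0) [+--] → (-0.153956, 0.2207, -0.94)–(-0.865, 0.2207, -0.94)  len=0.7110
  (v1,v7,v3) [-++] → (0.153956, 0.2207, 0.94)–(-0.865, 0.2207, 0.94)  len=1.0190
  (v5,v7,v1) [-+-] → (0.865, 0.2207, 0.94)–(0.153956, 0.2207, 0.94)  len=0.7110
  (v6,v4,v2) [+-+] → (0.865, 0.2207, -0.94)–(-0.153956, 0.2207, -0.94)  len=1.0190
  (v6,v5,v4) [+--] → (0.865, 0.2207, -0.167305)–(0.865, 0.2207, -0.94)  len=0.7727
  (v7,v5,v6) [+-+] → (0.865, 0.2207, 0.94)–(0.865, 0.2207, -0.167305)  len=1.1073

Chained into 1 loop(s):
  loop 1: 8 segments, perimeter = 7.2200
Total perimeter = 7.220


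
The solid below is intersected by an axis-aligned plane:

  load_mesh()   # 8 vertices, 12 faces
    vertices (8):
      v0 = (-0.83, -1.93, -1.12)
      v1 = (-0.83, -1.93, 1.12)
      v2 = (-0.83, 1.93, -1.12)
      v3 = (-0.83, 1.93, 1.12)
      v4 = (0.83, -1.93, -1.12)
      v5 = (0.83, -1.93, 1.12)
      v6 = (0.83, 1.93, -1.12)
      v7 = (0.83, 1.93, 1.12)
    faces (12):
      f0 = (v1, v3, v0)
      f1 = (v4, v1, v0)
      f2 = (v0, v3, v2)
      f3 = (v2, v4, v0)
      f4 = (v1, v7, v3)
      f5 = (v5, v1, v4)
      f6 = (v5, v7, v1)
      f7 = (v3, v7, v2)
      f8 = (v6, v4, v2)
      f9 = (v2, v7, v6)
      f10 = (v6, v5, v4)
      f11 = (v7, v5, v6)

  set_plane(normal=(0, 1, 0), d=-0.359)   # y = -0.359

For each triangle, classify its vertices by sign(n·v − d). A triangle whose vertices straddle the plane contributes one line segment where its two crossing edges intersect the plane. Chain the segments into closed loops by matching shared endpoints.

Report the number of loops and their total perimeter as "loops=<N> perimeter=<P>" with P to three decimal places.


Straddling triangles (8 of 12):
  (v1,v3,v0) [-+-] → (-0.83, -0.359, 1.12)–(-0.83, -0.359, -0.208332)  len=1.3283
  (v0,v3,v2) [-++] → (-0.83, -0.359, -0.208332)–(-0.83, -0.359, -1.12)  len=0.9117
  (v2,v4,v0) [+--] → (0.154389, -0.359, -1.12)–(-0.83, -0.359, -1.12)  len=0.9844
  (v1,v7,v3) [-++] → (-0.154389, -0.359, 1.12)–(-0.83, -0.359, 1.12)  len=0.6756
  (v5,v7,v1) [-+-] → (0.83, -0.359, 1.12)–(-0.154389, -0.359, 1.12)  len=0.9844
  (v6,v4,v2) [+-+] → (0.83, -0.359, -1.12)–(0.154389, -0.359, -1.12)  len=0.6756
  (v6,v5,v4) [+--] → (0.83, -0.359, 0.208332)–(0.83, -0.359, -1.12)  len=1.3283
  (v7,v5,v6) [+-+] → (0.83, -0.359, 1.12)–(0.83, -0.359, 0.208332)  len=0.9117

Chained into 1 loop(s):
  loop 1: 8 segments, perimeter = 7.8000
Total perimeter = 7.800

loops=1 perimeter=7.800


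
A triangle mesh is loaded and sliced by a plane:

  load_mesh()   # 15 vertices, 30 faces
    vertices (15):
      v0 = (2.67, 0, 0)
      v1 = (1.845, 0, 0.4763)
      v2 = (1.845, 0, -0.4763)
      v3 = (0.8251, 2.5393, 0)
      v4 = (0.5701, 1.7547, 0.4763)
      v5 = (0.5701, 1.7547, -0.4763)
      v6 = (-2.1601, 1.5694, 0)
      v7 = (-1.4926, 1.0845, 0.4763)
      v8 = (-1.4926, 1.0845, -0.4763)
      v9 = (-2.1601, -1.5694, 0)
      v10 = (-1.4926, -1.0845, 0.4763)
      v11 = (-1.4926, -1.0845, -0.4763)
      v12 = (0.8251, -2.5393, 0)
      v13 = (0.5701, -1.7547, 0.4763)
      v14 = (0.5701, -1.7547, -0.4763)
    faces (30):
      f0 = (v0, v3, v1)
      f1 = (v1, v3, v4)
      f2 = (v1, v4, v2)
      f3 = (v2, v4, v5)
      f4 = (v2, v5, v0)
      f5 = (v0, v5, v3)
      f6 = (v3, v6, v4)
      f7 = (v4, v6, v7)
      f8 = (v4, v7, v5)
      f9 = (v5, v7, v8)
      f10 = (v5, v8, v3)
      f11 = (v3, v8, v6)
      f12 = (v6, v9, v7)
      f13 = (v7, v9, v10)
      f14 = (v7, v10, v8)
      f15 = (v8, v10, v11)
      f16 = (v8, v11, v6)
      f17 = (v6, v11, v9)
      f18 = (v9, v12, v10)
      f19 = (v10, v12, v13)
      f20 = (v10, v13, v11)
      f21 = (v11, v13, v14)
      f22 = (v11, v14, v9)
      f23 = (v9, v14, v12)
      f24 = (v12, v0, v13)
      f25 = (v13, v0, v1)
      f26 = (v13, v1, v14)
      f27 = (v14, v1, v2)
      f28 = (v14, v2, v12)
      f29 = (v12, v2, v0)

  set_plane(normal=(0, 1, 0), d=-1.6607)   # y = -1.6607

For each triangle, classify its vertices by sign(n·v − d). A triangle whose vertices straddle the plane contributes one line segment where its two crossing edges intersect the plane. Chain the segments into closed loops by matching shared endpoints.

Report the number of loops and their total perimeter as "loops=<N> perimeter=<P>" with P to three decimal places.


Straddling triangles (12 of 30):
  (v9,v12,v10) [+-+] → (-1.87909, -1.6607, 0)–(-0.574633, -1.6607, 0.287653)  len=1.3358
  (v10,v12,v13) [+--] → (-0.574633, -1.6607, 0.287653)–(0.280793, -1.6607, 0.4763)  len=0.8760
  (v10,v13,v11) [+-+] → (0.280793, -1.6607, 0.4763)–(0.280793, -1.6607, 0.342692)  len=0.1336
  (v11,v13,v14) [+--] → (0.280793, -1.6607, 0.342692)–(0.280793, -1.6607, -0.4763)  len=0.8190
  (v11,v14,v9) [+-+] → (0.280793, -1.6607, -0.4763)–(-0.814891, -1.6607, -0.23468)  len=1.1220
  (v9,v14,v12) [+--] → (-0.814891, -1.6607, -0.23468)–(-1.87909, -1.6607, 0)  len=1.0898
  (v12,v0,v13) [-+-] → (1.46344, -1.6607, 0)–(0.682593, -1.6607, 0.450784)  len=0.9016
  (v13,v0,v1) [-++] → (0.682593, -1.6607, 0.450784)–(0.638397, -1.6607, 0.4763)  len=0.0510
  (v13,v1,v14) [-+-] → (0.638397, -1.6607, 0.4763)–(0.638397, -1.6607, -0.425269)  len=0.9016
  (v14,v1,v2) [-++] → (0.638397, -1.6607, -0.425269)–(0.638397, -1.6607, -0.4763)  len=0.0510
  (v14,v2,v12) [-+-] → (0.638397, -1.6607, -0.4763)–(1.17799, -1.6607, -0.1648)  len=0.6230
  (v12,v2,v0) [-++] → (1.17799, -1.6607, -0.1648)–(1.46344, -1.6607, 0)  len=0.3296

Chained into 2 loop(s):
  loop 1: 6 segments, perimeter = 5.3762
  loop 2: 6 segments, perimeter = 2.8579
Total perimeter = 8.234

loops=2 perimeter=8.234


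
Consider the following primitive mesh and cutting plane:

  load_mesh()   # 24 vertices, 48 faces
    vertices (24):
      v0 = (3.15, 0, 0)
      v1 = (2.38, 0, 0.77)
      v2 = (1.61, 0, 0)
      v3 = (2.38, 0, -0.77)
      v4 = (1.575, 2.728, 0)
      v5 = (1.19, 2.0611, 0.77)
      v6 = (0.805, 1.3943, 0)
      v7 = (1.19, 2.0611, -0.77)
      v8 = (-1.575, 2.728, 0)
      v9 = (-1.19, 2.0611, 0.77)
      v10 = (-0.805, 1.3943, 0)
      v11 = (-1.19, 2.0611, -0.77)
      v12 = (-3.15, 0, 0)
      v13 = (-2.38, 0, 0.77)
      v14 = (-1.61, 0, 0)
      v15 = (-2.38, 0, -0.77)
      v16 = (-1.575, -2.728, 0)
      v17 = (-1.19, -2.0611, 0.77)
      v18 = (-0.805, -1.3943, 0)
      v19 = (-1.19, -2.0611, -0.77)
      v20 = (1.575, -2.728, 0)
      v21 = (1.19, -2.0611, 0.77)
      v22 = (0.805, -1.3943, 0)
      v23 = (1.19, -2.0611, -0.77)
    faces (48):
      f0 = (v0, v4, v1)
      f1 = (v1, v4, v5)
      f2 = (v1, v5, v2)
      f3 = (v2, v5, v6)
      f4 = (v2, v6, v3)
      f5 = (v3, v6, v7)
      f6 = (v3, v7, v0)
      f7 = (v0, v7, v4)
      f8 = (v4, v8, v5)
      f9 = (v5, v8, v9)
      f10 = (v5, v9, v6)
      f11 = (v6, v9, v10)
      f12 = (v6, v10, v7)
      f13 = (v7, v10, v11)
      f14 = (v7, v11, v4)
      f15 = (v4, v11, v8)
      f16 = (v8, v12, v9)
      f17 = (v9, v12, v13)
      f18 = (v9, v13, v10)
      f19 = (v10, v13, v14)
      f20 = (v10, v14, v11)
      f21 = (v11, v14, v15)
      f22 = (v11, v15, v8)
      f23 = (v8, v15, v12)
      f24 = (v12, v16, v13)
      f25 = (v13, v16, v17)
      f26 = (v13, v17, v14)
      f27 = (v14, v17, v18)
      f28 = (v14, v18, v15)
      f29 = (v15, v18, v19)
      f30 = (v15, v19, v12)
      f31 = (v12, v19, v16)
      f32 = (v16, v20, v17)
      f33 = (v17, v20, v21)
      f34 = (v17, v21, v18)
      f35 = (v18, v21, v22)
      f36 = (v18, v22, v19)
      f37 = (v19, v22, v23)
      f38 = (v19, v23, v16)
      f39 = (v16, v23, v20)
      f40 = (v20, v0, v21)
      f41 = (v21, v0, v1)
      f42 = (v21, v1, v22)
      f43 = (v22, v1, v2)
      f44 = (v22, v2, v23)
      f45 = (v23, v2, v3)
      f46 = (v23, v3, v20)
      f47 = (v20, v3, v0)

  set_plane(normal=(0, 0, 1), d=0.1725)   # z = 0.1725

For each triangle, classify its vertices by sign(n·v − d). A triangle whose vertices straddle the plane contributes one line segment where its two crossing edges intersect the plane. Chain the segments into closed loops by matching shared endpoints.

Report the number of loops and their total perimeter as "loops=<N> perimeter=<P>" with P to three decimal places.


loops=2 perimeter=28.560

Straddling triangles (24 of 48):
  (v0,v4,v1) [--+] → (1.75534, 2.11686, 0.1725)–(2.9775, 0, 0.1725)  len=2.4443
  (v1,v4,v5) [+-+] → (1.75534, 2.11686, 0.1725)–(1.48875, 2.5786, 0.1725)  len=0.5332
  (v1,v5,v2) [++-] → (1.51591, 0.46174, 0.1725)–(1.7825, 0, 0.1725)  len=0.5332
  (v2,v5,v6) [-+-] → (1.51591, 0.46174, 0.1725)–(0.89125, 1.54368, 0.1725)  len=1.2493
  (v4,v8,v5) [--+] → (-0.955568, 2.5786, 0.1725)–(1.48875, 2.5786, 0.1725)  len=2.4443
  (v5,v8,v9) [+-+] → (-0.955568, 2.5786, 0.1725)–(-1.48875, 2.5786, 0.1725)  len=0.5332
  (v5,v9,v6) [++-] → (0.358068, 1.54368, 0.1725)–(0.89125, 1.54368, 0.1725)  len=0.5332
  (v6,v9,v10) [-+-] → (0.358068, 1.54368, 0.1725)–(-0.89125, 1.54368, 0.1725)  len=1.2493
  (v8,v12,v9) [--+] → (-2.71091, 0.46174, 0.1725)–(-1.48875, 2.5786, 0.1725)  len=2.4443
  (v9,v12,v13) [+-+] → (-2.71091, 0.46174, 0.1725)–(-2.9775, 0, 0.1725)  len=0.5332
  (v9,v13,v10) [++-] → (-1.15784, 1.08194, 0.1725)–(-0.89125, 1.54368, 0.1725)  len=0.5332
  (v10,v13,v14) [-+-] → (-1.15784, 1.08194, 0.1725)–(-1.7825, 0, 0.1725)  len=1.2493
  (v12,v16,v13) [--+] → (-1.75534, -2.11686, 0.1725)–(-2.9775, 0, 0.1725)  len=2.4443
  (v13,v16,v17) [+-+] → (-1.75534, -2.11686, 0.1725)–(-1.48875, -2.5786, 0.1725)  len=0.5332
  (v13,v17,v14) [++-] → (-1.51591, -0.46174, 0.1725)–(-1.7825, 0, 0.1725)  len=0.5332
  (v14,v17,v18) [-+-] → (-1.51591, -0.46174, 0.1725)–(-0.89125, -1.54368, 0.1725)  len=1.2493
  (v16,v20,v17) [--+] → (0.955568, -2.5786, 0.1725)–(-1.48875, -2.5786, 0.1725)  len=2.4443
  (v17,v20,v21) [+-+] → (0.955568, -2.5786, 0.1725)–(1.48875, -2.5786, 0.1725)  len=0.5332
  (v17,v21,v18) [++-] → (-0.358068, -1.54368, 0.1725)–(-0.89125, -1.54368, 0.1725)  len=0.5332
  (v18,v21,v22) [-+-] → (-0.358068, -1.54368, 0.1725)–(0.89125, -1.54368, 0.1725)  len=1.2493
  (v20,v0,v21) [--+] → (2.71091, -0.46174, 0.1725)–(1.48875, -2.5786, 0.1725)  len=2.4443
  (v21,v0,v1) [+-+] → (2.71091, -0.46174, 0.1725)–(2.9775, 0, 0.1725)  len=0.5332
  (v21,v1,v22) [++-] → (1.15784, -1.08194, 0.1725)–(0.89125, -1.54368, 0.1725)  len=0.5332
  (v22,v1,v2) [-+-] → (1.15784, -1.08194, 0.1725)–(1.7825, 0, 0.1725)  len=1.2493

Chained into 2 loop(s):
  loop 1: 12 segments, perimeter = 17.8650
  loop 2: 12 segments, perimeter = 10.6950
Total perimeter = 28.560
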